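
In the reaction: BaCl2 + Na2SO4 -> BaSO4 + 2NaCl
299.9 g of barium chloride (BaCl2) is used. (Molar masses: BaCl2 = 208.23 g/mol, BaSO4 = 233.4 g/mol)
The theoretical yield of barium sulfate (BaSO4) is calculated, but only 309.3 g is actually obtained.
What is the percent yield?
Moles of BaCl2 = 299.9 g ÷ 208.23 g/mol = 1.44023 mol
Mole ratio: 1 mol BaSO4 / 1 mol BaCl2
Moles of BaSO4 = 1.44023 × (1/1) = 1.44023 mol
Theoretical yield = 1.44023 mol × 233.4 g/mol = 336.15 g
Actual yield = 309.3 g
Percent yield = (309.3 / 336.15) × 100% = 92.0%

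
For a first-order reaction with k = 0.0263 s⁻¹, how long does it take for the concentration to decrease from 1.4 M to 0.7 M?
26.36 s

From ln[A] = ln[A]₀ - k·t: t = ln([A]₀/[A])/k = ln(1.4/0.7)/0.0263 = ln(2.0000)/0.0263 = 0.6931/0.0263 = 26.36 s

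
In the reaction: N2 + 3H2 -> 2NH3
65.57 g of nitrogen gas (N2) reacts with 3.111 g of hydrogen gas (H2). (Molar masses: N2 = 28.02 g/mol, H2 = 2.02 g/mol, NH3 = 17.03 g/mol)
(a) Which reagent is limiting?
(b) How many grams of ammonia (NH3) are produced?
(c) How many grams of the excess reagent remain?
(a) H2, (b) 17.49 g, (c) 51.19 g

Moles of N2 = 65.57 g ÷ 28.02 g/mol = 2.34011 mol
Moles of H2 = 3.111 g ÷ 2.02 g/mol = 1.5401 mol
Moles ÷ coefficient: N2: 2.34011/1 = 2.34, H2: 1.5401/3 = 0.5134
(a) H2 has the smaller value, so H2 is the limiting reagent.
(b) Moles of NH3 = 1.5401 mol H2 × (2/3) = 1.02673 mol; mass = 1.02673 mol × 17.03 g/mol = 17.49 g
(c) N2 consumed = 1.5401 × (1/3) = 0.513366 mol; remaining = 2.34011 − 0.513366 = 1.82675 mol; mass = 1.82675 mol × 28.02 g/mol = 51.19 g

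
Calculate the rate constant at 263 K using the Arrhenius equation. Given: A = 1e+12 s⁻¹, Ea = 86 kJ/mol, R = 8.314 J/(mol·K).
8.30e-06 s⁻¹

k = A·exp(-Ea/(R·T)) = 1e+12·exp(-86000/(8.314·263)) = 1e+12·exp(-39.3308) = 1e+12·8.2957e-18 = 8.30e-06 s⁻¹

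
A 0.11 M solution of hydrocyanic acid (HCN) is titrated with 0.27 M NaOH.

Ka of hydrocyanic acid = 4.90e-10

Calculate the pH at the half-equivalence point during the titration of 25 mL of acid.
pH = pKa = 9.31

At the half-equivalence point, [HA] = [A⁻], so by Henderson–Hasselbalch pH = pKa + log(1) = pKa.
pKa = −log(4.90e-10) = 9.31.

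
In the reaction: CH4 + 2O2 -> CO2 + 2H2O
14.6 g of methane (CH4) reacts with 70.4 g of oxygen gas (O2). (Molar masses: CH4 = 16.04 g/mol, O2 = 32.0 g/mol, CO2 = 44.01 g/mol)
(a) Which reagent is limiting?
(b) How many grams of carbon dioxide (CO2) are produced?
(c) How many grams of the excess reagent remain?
(a) CH4, (b) 40.06 g, (c) 12.15 g

Moles of CH4 = 14.6 g ÷ 16.04 g/mol = 0.910224 mol
Moles of O2 = 70.4 g ÷ 32.0 g/mol = 2.2 mol
Moles ÷ coefficient: CH4: 0.910224/1 = 0.9102, O2: 2.2/2 = 1.1
(a) CH4 has the smaller value, so CH4 is the limiting reagent.
(b) Moles of CO2 = 0.910224 mol CH4 × (1/1) = 0.910224 mol; mass = 0.910224 mol × 44.01 g/mol = 40.06 g
(c) O2 consumed = 0.910224 × (2/1) = 1.82045 mol; remaining = 2.2 − 1.82045 = 0.379551 mol; mass = 0.379551 mol × 32.0 g/mol = 12.15 g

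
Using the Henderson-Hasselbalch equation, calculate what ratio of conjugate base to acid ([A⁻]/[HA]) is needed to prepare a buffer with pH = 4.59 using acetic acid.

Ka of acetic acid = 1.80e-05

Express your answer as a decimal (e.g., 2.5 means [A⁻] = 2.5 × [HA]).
[A⁻]/[HA] = 0.700

pKa = −log(1.80e-05) = 4.7447. pH = pKa + log([A⁻]/[HA]). 4.59 = 4.7447 + log(ratio). log(ratio) = 4.59 − 4.7447 = -0.1547. ratio = 10^(-0.1547) = 0.700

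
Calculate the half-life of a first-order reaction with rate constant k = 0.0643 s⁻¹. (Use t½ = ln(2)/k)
10.78 s

t½ = ln(2)/k = 0.6931/0.0643 = 10.78 s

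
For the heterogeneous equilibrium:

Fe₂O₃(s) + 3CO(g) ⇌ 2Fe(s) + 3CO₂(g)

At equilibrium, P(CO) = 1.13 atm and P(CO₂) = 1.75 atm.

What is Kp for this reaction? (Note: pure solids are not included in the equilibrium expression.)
K_p = 3.714

Solids (Fe₂O₃, Fe) are excluded.
Kp = P(CO₂)³/P(CO)³ = (1.75)³/(1.13)³ = 5.359/1.443 = 3.714.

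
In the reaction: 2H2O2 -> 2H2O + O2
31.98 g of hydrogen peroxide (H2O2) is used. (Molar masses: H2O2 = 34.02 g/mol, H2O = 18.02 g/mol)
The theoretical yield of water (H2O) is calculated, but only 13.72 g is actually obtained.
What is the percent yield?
Moles of H2O2 = 31.98 g ÷ 34.02 g/mol = 0.940035 mol
Mole ratio: 2 mol H2O / 2 mol H2O2
Moles of H2O = 0.940035 × (2/2) = 0.940035 mol
Theoretical yield = 0.940035 mol × 18.02 g/mol = 16.939 g
Actual yield = 13.72 g
Percent yield = (13.72 / 16.939) × 100% = 81.0%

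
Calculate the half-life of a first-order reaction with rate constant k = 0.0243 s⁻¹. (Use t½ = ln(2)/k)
28.52 s

t½ = ln(2)/k = 0.6931/0.0243 = 28.52 s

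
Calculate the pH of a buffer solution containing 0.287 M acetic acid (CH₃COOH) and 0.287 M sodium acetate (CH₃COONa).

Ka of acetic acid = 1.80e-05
pH = 4.74

pKa = -log(1.80e-05) = 4.74. pH = pKa + log([A⁻]/[HA]) = 4.74 + log(0.287/0.287)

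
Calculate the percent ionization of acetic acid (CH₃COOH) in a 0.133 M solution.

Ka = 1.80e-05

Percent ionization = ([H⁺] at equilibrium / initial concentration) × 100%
Percent ionization = 1.16%

Let x = [H⁺]. Ka = x²/(C - x) ⇒ x² + (1.80e-05)x - (1.80e-05)(0.133) = 0. x = 1.5383e-03. Percent = (1.5383e-03/0.133) × 100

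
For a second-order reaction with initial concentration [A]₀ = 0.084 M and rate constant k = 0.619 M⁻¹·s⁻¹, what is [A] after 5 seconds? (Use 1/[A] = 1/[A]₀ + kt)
0.0667 M

1/[A] = 1/[A]₀ + k·t = 1/0.084 + (0.619)·(5) = 11.9048 + 3.0950 = 14.9998
[A] = 1/14.9998 = 0.0667 M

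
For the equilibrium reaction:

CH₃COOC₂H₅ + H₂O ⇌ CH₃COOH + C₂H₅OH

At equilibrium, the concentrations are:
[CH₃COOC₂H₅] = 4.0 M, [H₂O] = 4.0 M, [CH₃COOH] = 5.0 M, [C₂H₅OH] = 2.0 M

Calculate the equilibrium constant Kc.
K_c = 0.6250

Kc = ([CH₃COOH] × [C₂H₅OH]) / ([CH₃COOC₂H₅] × [H₂O])
   = ((5.0)·(2.0)) / ((4.0)·(4.0))
   = 10 / 16 = 0.6250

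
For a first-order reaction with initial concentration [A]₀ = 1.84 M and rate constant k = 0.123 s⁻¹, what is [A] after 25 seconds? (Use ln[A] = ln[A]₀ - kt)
0.0850 M

ln[A] = ln[A]₀ - k·t = ln(1.84) - (0.123)·(25) = 0.6098 - 3.0750 = -2.4652
[A] = e^(-2.4652) = 0.0850 M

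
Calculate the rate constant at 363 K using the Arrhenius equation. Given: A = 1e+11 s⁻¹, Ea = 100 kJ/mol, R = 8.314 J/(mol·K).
4.07e-04 s⁻¹

k = A·exp(-Ea/(R·T)) = 1e+11·exp(-100000/(8.314·363)) = 1e+11·exp(-33.1347) = 1e+11·4.0717e-15 = 4.07e-04 s⁻¹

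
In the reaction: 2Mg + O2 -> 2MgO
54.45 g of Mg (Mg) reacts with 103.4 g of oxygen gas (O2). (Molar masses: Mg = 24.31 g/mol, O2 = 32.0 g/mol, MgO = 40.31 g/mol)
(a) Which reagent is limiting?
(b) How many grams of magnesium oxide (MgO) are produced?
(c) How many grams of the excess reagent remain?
(a) Mg, (b) 90.29 g, (c) 67.56 g

Moles of Mg = 54.45 g ÷ 24.31 g/mol = 2.23982 mol
Moles of O2 = 103.4 g ÷ 32.0 g/mol = 3.23125 mol
Moles ÷ coefficient: Mg: 2.23982/2 = 1.12, O2: 3.23125/1 = 3.231
(a) Mg has the smaller value, so Mg is the limiting reagent.
(b) Moles of MgO = 2.23982 mol Mg × (2/2) = 2.23982 mol; mass = 2.23982 mol × 40.31 g/mol = 90.29 g
(c) O2 consumed = 2.23982 × (1/2) = 1.11991 mol; remaining = 3.23125 − 1.11991 = 2.11134 mol; mass = 2.11134 mol × 32.0 g/mol = 67.56 g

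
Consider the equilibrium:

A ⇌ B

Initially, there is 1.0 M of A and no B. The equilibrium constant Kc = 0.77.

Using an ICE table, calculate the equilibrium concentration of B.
[B] = 0.435 M

ICE: [A] = 1.0 − x, [B] = x.
Kc = x/(1.0 − x) = 0.77 ⇒ x = 0.77·1.0/(1 + 0.77) = 0.77/1.77 = 0.435.
[B] = x = 0.435 M.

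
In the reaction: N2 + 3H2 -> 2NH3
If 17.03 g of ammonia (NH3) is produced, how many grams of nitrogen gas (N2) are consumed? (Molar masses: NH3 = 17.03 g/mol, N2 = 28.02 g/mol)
Moles of NH3 = 17.03 g ÷ 17.03 g/mol = 1 mol
Mole ratio: 1 mol N2 / 2 mol NH3
Moles of N2 = 1 × (1/2) = 0.5 mol
Mass of N2 = 0.5 mol × 28.02 g/mol = 14.01 g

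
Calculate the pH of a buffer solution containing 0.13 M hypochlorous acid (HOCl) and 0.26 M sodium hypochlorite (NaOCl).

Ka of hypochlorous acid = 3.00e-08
pH = 7.82

pKa = -log(3.00e-08) = 7.52. pH = pKa + log([A⁻]/[HA]) = 7.52 + log(0.26/0.13)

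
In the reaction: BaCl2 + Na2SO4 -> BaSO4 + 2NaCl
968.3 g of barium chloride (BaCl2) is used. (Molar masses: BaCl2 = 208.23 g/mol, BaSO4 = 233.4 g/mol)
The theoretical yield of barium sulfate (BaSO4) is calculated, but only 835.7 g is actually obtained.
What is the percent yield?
Moles of BaCl2 = 968.3 g ÷ 208.23 g/mol = 4.65015 mol
Mole ratio: 1 mol BaSO4 / 1 mol BaCl2
Moles of BaSO4 = 4.65015 × (1/1) = 4.65015 mol
Theoretical yield = 4.65015 mol × 233.4 g/mol = 1085.3 g
Actual yield = 835.7 g
Percent yield = (835.7 / 1085.3) × 100% = 77.0%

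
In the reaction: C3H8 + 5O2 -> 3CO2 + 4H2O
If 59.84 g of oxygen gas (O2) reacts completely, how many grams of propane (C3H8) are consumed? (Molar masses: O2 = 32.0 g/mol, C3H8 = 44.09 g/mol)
Moles of O2 = 59.84 g ÷ 32.0 g/mol = 1.87 mol
Mole ratio: 1 mol C3H8 / 5 mol O2
Moles of C3H8 = 1.87 × (1/5) = 0.374 mol
Mass of C3H8 = 0.374 mol × 44.09 g/mol = 16.49 g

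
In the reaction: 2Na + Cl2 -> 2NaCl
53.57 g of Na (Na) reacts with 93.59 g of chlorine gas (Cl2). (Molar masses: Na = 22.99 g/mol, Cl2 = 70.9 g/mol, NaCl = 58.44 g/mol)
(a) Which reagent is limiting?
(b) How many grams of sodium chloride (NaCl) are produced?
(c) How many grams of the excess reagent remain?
(a) Na, (b) 136.2 g, (c) 10.99 g

Moles of Na = 53.57 g ÷ 22.99 g/mol = 2.33014 mol
Moles of Cl2 = 93.59 g ÷ 70.9 g/mol = 1.32003 mol
Moles ÷ coefficient: Na: 2.33014/2 = 1.165, Cl2: 1.32003/1 = 1.32
(a) Na has the smaller value, so Na is the limiting reagent.
(b) Moles of NaCl = 2.33014 mol Na × (2/2) = 2.33014 mol; mass = 2.33014 mol × 58.44 g/mol = 136.2 g
(c) Cl2 consumed = 2.33014 × (1/2) = 1.16507 mol; remaining = 1.32003 − 1.16507 = 0.154956 mol; mass = 0.154956 mol × 70.9 g/mol = 10.99 g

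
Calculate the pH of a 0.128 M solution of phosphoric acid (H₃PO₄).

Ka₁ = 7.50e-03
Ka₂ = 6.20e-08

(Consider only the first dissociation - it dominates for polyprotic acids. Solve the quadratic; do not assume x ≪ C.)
pH = 1.56

x² + Ka₁·x − Ka₁·C = 0 with Ka₁ = 7.50e-03, C = 0.128.
x = (−Ka₁ + √(Ka₁² + 4·Ka₁·C))/2 = 2.7460e-02 M, so pH = 1.56.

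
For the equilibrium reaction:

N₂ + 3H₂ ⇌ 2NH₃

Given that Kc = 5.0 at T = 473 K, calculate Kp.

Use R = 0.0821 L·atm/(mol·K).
K_p = 0.0033

Δn = (moles gaseous products) − (moles gaseous reactants) = -2
T = 473 K; RT = 0.0821 × 473 = 38.8333
Kp = Kc·(RT)^Δn = 5.0 × (38.8333)^-2 = 5.0 × 0.000663119 = 0.0033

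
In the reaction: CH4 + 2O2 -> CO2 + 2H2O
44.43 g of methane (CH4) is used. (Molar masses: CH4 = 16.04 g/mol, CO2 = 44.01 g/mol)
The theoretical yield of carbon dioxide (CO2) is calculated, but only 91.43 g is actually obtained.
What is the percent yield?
Moles of CH4 = 44.43 g ÷ 16.04 g/mol = 2.76995 mol
Mole ratio: 1 mol CO2 / 1 mol CH4
Moles of CO2 = 2.76995 × (1/1) = 2.76995 mol
Theoretical yield = 2.76995 mol × 44.01 g/mol = 121.91 g
Actual yield = 91.43 g
Percent yield = (91.43 / 121.91) × 100% = 75.0%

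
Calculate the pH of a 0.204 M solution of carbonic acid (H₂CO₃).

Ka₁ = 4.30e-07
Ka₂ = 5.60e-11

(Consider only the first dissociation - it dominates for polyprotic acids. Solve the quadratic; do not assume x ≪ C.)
pH = 3.53

x² + Ka₁·x − Ka₁·C = 0 with Ka₁ = 4.30e-07, C = 0.204.
x = (−Ka₁ + √(Ka₁² + 4·Ka₁·C))/2 = 2.9596e-04 M, so pH = 3.53.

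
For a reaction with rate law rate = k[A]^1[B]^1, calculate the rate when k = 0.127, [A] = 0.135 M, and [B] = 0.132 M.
0.002263 M/s

rate = k·[A]^1·[B]^1 = 0.127·(0.135)^1·(0.132)^1 = 0.127·0.135·0.132 = 0.002263 M/s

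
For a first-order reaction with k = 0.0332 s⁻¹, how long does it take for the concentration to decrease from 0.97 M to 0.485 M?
20.88 s

From ln[A] = ln[A]₀ - k·t: t = ln([A]₀/[A])/k = ln(0.97/0.485)/0.0332 = ln(2.0000)/0.0332 = 0.6931/0.0332 = 20.88 s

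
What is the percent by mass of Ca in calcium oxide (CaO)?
Mass of Ca in formula = 40.08 × 1 = 40.08 g/mol
Molar mass = 56.08 g/mol
% Ca = (40.08/56.08) × 100% = 71.47%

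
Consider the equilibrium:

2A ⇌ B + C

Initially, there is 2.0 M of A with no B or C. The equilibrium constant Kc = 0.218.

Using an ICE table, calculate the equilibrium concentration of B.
[B] = 0.483 M

ICE: [A] = 2.0 − 2x, [B] = [C] = x.
Kc = x²/(2.0 − 2x)² = 0.218 ⇒ √Kc = x/(2.0 − 2x).
x = √0.218·2.0/(1 + 2√0.218) = 0.4669·2.0/1.9338 = 0.48289.
[B] = x = 0.483 M.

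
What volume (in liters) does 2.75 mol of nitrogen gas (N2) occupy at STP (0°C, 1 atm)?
At STP, 1 mol of gas occupies 22.4 L
Volume = 2.75 mol × 22.4 L/mol = 61.60 L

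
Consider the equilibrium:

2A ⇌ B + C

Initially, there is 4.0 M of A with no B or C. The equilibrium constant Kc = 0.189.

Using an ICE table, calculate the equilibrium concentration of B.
[B] = 0.930 M

ICE: [A] = 4.0 − 2x, [B] = [C] = x.
Kc = x²/(4.0 − 2x)² = 0.189 ⇒ √Kc = x/(4.0 − 2x).
x = √0.189·4.0/(1 + 2√0.189) = 0.43474·4.0/1.8695 = 0.93019.
[B] = x = 0.930 M.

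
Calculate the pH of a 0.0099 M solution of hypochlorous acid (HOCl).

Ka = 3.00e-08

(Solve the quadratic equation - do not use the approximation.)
pH = 4.76

x² + Ka×x - Ka×C = 0. Using quadratic formula: [H⁺] = 1.7219e-05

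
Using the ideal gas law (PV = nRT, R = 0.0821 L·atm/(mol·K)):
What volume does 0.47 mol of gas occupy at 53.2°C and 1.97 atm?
T = 53.2°C + 273.15 = 326.35 K
V = nRT/P = (0.47 × 0.0821 × 326.35) / 1.97
V = 6.39 L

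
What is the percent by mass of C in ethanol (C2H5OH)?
Mass of C in formula = 12.01 × 2 = 24.02 g/mol
Molar mass = 46.07 g/mol
% C = (24.02/46.07) × 100% = 52.14%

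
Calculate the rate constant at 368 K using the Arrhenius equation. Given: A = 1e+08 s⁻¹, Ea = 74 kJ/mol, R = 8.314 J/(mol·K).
3.13e-03 s⁻¹

k = A·exp(-Ea/(R·T)) = 1e+08·exp(-74000/(8.314·368)) = 1e+08·exp(-24.1865) = 1e+08·3.1327e-11 = 3.13e-03 s⁻¹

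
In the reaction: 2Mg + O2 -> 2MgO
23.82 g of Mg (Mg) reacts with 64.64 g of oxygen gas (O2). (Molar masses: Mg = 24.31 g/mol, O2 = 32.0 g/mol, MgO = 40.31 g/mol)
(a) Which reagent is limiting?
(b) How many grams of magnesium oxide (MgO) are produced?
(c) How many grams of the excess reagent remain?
(a) Mg, (b) 39.5 g, (c) 48.96 g

Moles of Mg = 23.82 g ÷ 24.31 g/mol = 0.979844 mol
Moles of O2 = 64.64 g ÷ 32.0 g/mol = 2.02 mol
Moles ÷ coefficient: Mg: 0.979844/2 = 0.4899, O2: 2.02/1 = 2.02
(a) Mg has the smaller value, so Mg is the limiting reagent.
(b) Moles of MgO = 0.979844 mol Mg × (2/2) = 0.979844 mol; mass = 0.979844 mol × 40.31 g/mol = 39.5 g
(c) O2 consumed = 0.979844 × (1/2) = 0.489922 mol; remaining = 2.02 − 0.489922 = 1.53008 mol; mass = 1.53008 mol × 32.0 g/mol = 48.96 g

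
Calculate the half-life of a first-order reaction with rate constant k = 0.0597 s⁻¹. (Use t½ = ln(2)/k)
11.61 s

t½ = ln(2)/k = 0.6931/0.0597 = 11.61 s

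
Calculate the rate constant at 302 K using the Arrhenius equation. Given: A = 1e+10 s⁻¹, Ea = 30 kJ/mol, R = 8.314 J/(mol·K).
6.47e+04 s⁻¹

k = A·exp(-Ea/(R·T)) = 1e+10·exp(-30000/(8.314·302)) = 1e+10·exp(-11.9482) = 1e+10·6.4705e-06 = 6.47e+04 s⁻¹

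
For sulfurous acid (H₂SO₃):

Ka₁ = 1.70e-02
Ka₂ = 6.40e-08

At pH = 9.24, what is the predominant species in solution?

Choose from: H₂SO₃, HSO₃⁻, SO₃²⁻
SO₃²⁻

pKa1 = 1.77, pKa2 = 7.19. Each pKa is the crossover between adjacent species; pH = 9.24 lies in the region where SO₃²⁻ predominates.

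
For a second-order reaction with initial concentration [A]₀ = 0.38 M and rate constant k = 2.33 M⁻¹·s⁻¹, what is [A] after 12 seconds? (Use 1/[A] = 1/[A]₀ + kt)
0.0327 M

1/[A] = 1/[A]₀ + k·t = 1/0.38 + (2.33)·(12) = 2.6316 + 27.9600 = 30.5916
[A] = 1/30.5916 = 0.0327 M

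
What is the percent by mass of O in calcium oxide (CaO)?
Mass of O in formula = 16.0 × 1 = 16 g/mol
Molar mass = 56.08 g/mol
% O = (16/56.08) × 100% = 28.53%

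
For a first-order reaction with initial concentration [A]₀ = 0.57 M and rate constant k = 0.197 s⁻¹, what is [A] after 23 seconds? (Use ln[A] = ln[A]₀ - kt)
0.0061 M

ln[A] = ln[A]₀ - k·t = ln(0.57) - (0.197)·(23) = -0.5621 - 4.5310 = -5.0931
[A] = e^(-5.0931) = 0.0061 M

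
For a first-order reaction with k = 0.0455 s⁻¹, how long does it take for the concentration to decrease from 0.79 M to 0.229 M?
27.22 s

From ln[A] = ln[A]₀ - k·t: t = ln([A]₀/[A])/k = ln(0.79/0.229)/0.0455 = ln(3.4498)/0.0455 = 1.2383/0.0455 = 27.22 s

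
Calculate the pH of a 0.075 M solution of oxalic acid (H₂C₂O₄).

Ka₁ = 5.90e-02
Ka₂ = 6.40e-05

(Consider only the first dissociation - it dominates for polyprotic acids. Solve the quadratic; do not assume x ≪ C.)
pH = 1.36

x² + Ka₁·x − Ka₁·C = 0 with Ka₁ = 5.90e-02, C = 0.075.
x = (−Ka₁ + √(Ka₁² + 4·Ka₁·C))/2 = 4.3268e-02 M, so pH = 1.36.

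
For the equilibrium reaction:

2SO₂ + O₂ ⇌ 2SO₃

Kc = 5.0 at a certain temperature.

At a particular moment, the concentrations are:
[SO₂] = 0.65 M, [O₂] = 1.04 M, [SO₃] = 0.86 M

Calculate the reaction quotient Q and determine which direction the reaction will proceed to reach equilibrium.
Q = 1.683, Q < K, reaction proceeds forward (toward products)

Q = ([SO₃]^2) / ([SO₂]^2 × [O₂])
  = ((0.86)^2) / ((0.65)^2·(1.04)) = 0.7396/0.4394 = 1.683
Since Q = 1.683 < Kc = 5.0, the reaction proceeds forward (toward products) to reach equilibrium.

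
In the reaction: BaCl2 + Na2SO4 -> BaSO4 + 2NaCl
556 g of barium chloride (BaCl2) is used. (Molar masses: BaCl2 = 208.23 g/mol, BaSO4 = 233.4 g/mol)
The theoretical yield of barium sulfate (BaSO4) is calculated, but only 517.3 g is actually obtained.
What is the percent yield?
Moles of BaCl2 = 556 g ÷ 208.23 g/mol = 2.67012 mol
Mole ratio: 1 mol BaSO4 / 1 mol BaCl2
Moles of BaSO4 = 2.67012 × (1/1) = 2.67012 mol
Theoretical yield = 2.67012 mol × 233.4 g/mol = 623.21 g
Actual yield = 517.3 g
Percent yield = (517.3 / 623.21) × 100% = 83.0%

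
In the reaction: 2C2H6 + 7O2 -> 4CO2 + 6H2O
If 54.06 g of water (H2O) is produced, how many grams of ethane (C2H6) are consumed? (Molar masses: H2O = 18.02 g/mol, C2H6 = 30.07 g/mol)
Moles of H2O = 54.06 g ÷ 18.02 g/mol = 3 mol
Mole ratio: 2 mol C2H6 / 6 mol H2O
Moles of C2H6 = 3 × (2/6) = 1 mol
Mass of C2H6 = 1 mol × 30.07 g/mol = 30.07 g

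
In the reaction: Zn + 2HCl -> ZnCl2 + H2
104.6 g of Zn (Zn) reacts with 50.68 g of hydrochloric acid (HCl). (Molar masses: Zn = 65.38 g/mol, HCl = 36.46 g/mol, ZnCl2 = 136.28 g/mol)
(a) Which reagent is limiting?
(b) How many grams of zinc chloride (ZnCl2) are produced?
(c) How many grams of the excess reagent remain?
(a) HCl, (b) 94.72 g, (c) 59.16 g

Moles of Zn = 104.6 g ÷ 65.38 g/mol = 1.59988 mol
Moles of HCl = 50.68 g ÷ 36.46 g/mol = 1.39002 mol
Moles ÷ coefficient: Zn: 1.59988/1 = 1.6, HCl: 1.39002/2 = 0.695
(a) HCl has the smaller value, so HCl is the limiting reagent.
(b) Moles of ZnCl2 = 1.39002 mol HCl × (1/2) = 0.695008 mol; mass = 0.695008 mol × 136.28 g/mol = 94.72 g
(c) Zn consumed = 1.39002 × (1/2) = 0.695008 mol; remaining = 1.59988 − 0.695008 = 0.904869 mol; mass = 0.904869 mol × 65.38 g/mol = 59.16 g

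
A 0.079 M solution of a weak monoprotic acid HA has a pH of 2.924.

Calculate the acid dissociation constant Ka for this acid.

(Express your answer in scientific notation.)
K_a = 1.82e-05

[H⁺] = 10^(−pH) = 10^(−2.924) = 1.191e-03 M. For HA ⇌ H⁺ + A⁻, Ka = x²/(C − x) = (1.191e-03)²/(0.079 − 1.191e-03) = 1.82e-05.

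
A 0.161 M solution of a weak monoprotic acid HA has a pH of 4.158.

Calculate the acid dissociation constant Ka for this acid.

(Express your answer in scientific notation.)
K_a = 3.00e-08

[H⁺] = 10^(−pH) = 10^(−4.158) = 6.950e-05 M. For HA ⇌ H⁺ + A⁻, Ka = x²/(C − x) = (6.950e-05)²/(0.161 − 6.950e-05) = 3.00e-08.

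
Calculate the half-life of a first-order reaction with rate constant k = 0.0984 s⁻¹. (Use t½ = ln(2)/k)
7.04 s

t½ = ln(2)/k = 0.6931/0.0984 = 7.04 s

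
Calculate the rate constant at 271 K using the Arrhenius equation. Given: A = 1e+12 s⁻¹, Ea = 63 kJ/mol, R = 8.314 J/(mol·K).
7.19e-01 s⁻¹

k = A·exp(-Ea/(R·T)) = 1e+12·exp(-63000/(8.314·271)) = 1e+12·exp(-27.9615) = 1e+12·7.1854e-13 = 7.19e-01 s⁻¹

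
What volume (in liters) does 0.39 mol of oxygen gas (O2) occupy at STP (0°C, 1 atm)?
At STP, 1 mol of gas occupies 22.4 L
Volume = 0.39 mol × 22.4 L/mol = 8.74 L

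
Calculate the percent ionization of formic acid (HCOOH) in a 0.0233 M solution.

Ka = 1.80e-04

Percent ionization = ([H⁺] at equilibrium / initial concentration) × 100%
Percent ionization = 8.41%

Let x = [H⁺]. Ka = x²/(C - x) ⇒ x² + (1.80e-04)x - (1.80e-04)(0.0233) = 0. x = 1.9599e-03. Percent = (1.9599e-03/0.0233) × 100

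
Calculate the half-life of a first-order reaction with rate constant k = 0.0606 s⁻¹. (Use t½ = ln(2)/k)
11.44 s

t½ = ln(2)/k = 0.6931/0.0606 = 11.44 s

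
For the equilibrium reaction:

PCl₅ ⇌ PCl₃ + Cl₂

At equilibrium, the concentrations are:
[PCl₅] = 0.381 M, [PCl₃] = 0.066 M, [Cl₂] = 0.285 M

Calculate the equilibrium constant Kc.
K_c = 0.0494

Kc = ([PCl₃] × [Cl₂]) / ([PCl₅])
   = ((0.066)·(0.285)) / ((0.381))
   = 0.01881 / 0.381 = 0.0494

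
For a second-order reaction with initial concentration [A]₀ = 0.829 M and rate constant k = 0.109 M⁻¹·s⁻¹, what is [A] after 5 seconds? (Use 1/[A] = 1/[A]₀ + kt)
0.5710 M

1/[A] = 1/[A]₀ + k·t = 1/0.829 + (0.109)·(5) = 1.2063 + 0.5450 = 1.7513
[A] = 1/1.7513 = 0.5710 M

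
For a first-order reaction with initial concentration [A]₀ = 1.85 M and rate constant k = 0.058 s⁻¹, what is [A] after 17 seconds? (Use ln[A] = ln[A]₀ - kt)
0.6902 M

ln[A] = ln[A]₀ - k·t = ln(1.85) - (0.058)·(17) = 0.6152 - 0.9860 = -0.3708
[A] = e^(-0.3708) = 0.6902 M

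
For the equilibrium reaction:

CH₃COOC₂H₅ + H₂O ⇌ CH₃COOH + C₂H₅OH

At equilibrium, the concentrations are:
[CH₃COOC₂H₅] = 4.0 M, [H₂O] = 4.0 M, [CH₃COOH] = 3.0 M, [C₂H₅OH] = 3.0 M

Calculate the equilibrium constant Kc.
K_c = 0.5625

Kc = ([CH₃COOH] × [C₂H₅OH]) / ([CH₃COOC₂H₅] × [H₂O])
   = ((3.0)·(3.0)) / ((4.0)·(4.0))
   = 9 / 16 = 0.5625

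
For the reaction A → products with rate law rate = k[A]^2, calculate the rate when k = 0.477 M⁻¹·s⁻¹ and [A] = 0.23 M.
0.02523 M/s

rate = k·[A]^2 = 0.477·(0.23)^2 = 0.477·0.0529 = 0.02523 M/s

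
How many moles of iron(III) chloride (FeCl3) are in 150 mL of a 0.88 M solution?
Moles = Molarity × Volume (L)
Moles = 0.88 M × 0.15 L = 0.132 mol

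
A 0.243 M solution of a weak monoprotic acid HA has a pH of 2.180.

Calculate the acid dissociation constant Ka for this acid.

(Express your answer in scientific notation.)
K_a = 1.85e-04

[H⁺] = 10^(−pH) = 10^(−2.180) = 6.607e-03 M. For HA ⇌ H⁺ + A⁻, Ka = x²/(C − x) = (6.607e-03)²/(0.243 − 6.607e-03) = 1.85e-04.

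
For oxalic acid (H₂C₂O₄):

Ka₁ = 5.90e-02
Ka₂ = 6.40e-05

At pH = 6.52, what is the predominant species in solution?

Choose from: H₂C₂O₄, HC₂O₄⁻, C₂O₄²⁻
C₂O₄²⁻

pKa1 = 1.23, pKa2 = 4.19. Each pKa is the crossover between adjacent species; pH = 6.52 lies in the region where C₂O₄²⁻ predominates.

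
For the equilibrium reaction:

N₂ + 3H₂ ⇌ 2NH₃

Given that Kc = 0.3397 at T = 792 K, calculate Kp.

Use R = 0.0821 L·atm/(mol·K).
K_p = 8.03e-05

Δn = (moles gaseous products) − (moles gaseous reactants) = -2
T = 792 K; RT = 0.0821 × 792 = 65.0232
Kp = Kc·(RT)^Δn = 0.3397 × (65.0232)^-2 = 0.3397 × 0.000236518 = 8.03e-05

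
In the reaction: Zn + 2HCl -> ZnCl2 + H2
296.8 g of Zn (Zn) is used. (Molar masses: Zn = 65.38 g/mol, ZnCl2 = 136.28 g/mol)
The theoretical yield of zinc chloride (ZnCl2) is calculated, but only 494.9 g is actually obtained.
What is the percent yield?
Moles of Zn = 296.8 g ÷ 65.38 g/mol = 4.53961 mol
Mole ratio: 1 mol ZnCl2 / 1 mol Zn
Moles of ZnCl2 = 4.53961 × (1/1) = 4.53961 mol
Theoretical yield = 4.53961 mol × 136.28 g/mol = 618.66 g
Actual yield = 494.9 g
Percent yield = (494.9 / 618.66) × 100% = 80.0%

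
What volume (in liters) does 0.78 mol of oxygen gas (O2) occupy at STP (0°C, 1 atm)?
At STP, 1 mol of gas occupies 22.4 L
Volume = 0.78 mol × 22.4 L/mol = 17.47 L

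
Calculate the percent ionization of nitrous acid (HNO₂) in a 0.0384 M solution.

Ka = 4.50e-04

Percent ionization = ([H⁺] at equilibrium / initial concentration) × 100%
Percent ionization = 10.3%

Let x = [H⁺]. Ka = x²/(C - x) ⇒ x² + (4.50e-04)x - (4.50e-04)(0.0384) = 0. x = 3.9380e-03. Percent = (3.9380e-03/0.0384) × 100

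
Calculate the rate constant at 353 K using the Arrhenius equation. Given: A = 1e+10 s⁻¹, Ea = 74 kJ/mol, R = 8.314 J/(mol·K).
1.12e-01 s⁻¹

k = A·exp(-Ea/(R·T)) = 1e+10·exp(-74000/(8.314·353)) = 1e+10·exp(-25.2143) = 1e+10·1.1209e-11 = 1.12e-01 s⁻¹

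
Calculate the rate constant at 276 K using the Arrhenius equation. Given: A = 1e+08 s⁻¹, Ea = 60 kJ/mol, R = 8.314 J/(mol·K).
4.41e-04 s⁻¹

k = A·exp(-Ea/(R·T)) = 1e+08·exp(-60000/(8.314·276)) = 1e+08·exp(-26.1476) = 1e+08·4.4079e-12 = 4.41e-04 s⁻¹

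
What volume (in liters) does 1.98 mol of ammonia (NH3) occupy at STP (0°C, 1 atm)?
At STP, 1 mol of gas occupies 22.4 L
Volume = 1.98 mol × 22.4 L/mol = 44.35 L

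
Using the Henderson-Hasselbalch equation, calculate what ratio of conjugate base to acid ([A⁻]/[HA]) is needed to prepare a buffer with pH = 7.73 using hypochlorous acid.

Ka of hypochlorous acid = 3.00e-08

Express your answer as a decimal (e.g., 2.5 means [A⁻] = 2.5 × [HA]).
[A⁻]/[HA] = 1.611

pKa = −log(3.00e-08) = 7.5229. pH = pKa + log([A⁻]/[HA]). 7.73 = 7.5229 + log(ratio). log(ratio) = 7.73 − 7.5229 = 0.2071. ratio = 10^(0.2071) = 1.611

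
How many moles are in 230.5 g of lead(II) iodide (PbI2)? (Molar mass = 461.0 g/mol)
Moles = 230.5 g ÷ 461.0 g/mol = 0.5 mol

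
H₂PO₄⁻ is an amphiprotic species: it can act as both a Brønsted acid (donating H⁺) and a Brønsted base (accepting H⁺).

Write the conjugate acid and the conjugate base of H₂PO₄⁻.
Conjugate acid: H₃PO₄, Conjugate base: HPO₄²⁻

As an acid: H₂PO₄⁻ → H⁺ + HPO₄²⁻, so the conjugate base is HPO₄²⁻.
As a base: H₂PO₄⁻ + H⁺ → H₃PO₄, so the conjugate acid is H₃PO₄.

Conjugate acid-base pairs differ by one H⁺. Ka × Kb = Kw for a conjugate pair.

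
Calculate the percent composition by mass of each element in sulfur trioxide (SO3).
S: 40.05%, O: 59.95%

Molar mass of SO3 = 80.07 g/mol
% S = (1 × 32.07) / 80.07 × 100% = 32.07 / 80.07 × 100% = 40.05%
% O = (3 × 16.0) / 80.07 × 100% = 48 / 80.07 × 100% = 59.95%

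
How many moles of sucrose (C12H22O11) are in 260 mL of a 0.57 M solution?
Moles = Molarity × Volume (L)
Moles = 0.57 M × 0.26 L = 0.1482 mol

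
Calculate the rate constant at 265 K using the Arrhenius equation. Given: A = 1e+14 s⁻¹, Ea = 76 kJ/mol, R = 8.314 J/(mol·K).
1.04e-01 s⁻¹

k = A·exp(-Ea/(R·T)) = 1e+14·exp(-76000/(8.314·265)) = 1e+14·exp(-34.4951) = 1e+14·1.0446e-15 = 1.04e-01 s⁻¹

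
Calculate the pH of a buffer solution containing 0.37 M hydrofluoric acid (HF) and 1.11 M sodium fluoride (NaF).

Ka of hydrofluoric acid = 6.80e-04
pH = 3.64

pKa = -log(6.80e-04) = 3.17. pH = pKa + log([A⁻]/[HA]) = 3.17 + log(1.11/0.37)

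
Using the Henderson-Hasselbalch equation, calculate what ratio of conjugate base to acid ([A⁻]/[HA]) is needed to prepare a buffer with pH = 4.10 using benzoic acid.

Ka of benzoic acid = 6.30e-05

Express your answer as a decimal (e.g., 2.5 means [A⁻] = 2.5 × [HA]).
[A⁻]/[HA] = 0.793

pKa = −log(6.30e-05) = 4.2007. pH = pKa + log([A⁻]/[HA]). 4.10 = 4.2007 + log(ratio). log(ratio) = 4.10 − 4.2007 = -0.1007. ratio = 10^(-0.1007) = 0.793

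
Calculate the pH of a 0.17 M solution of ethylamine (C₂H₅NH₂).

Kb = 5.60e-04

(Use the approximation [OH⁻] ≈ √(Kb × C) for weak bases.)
pH = 11.99

[OH⁻] = √(Kb × C) = √(5.60e-04 × 0.17) = 9.7570e-03. pOH = 2.01, pH = 14 - pOH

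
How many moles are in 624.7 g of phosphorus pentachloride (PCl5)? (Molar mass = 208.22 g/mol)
Moles = 624.7 g ÷ 208.22 g/mol = 3 mol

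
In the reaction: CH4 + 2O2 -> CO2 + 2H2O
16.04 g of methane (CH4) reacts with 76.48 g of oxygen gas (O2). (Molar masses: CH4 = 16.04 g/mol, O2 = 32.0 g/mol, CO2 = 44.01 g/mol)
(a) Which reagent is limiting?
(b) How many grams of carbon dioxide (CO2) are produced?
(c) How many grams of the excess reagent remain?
(a) CH4, (b) 44.01 g, (c) 12.48 g

Moles of CH4 = 16.04 g ÷ 16.04 g/mol = 1 mol
Moles of O2 = 76.48 g ÷ 32.0 g/mol = 2.39 mol
Moles ÷ coefficient: CH4: 1/1 = 1, O2: 2.39/2 = 1.195
(a) CH4 has the smaller value, so CH4 is the limiting reagent.
(b) Moles of CO2 = 1 mol CH4 × (1/1) = 1 mol; mass = 1 mol × 44.01 g/mol = 44.01 g
(c) O2 consumed = 1 × (2/1) = 2 mol; remaining = 2.39 − 2 = 0.39 mol; mass = 0.39 mol × 32.0 g/mol = 12.48 g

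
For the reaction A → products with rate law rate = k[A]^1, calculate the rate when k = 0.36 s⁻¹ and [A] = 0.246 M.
0.08856 M/s

rate = k·[A]^1 = 0.36·(0.246)^1 = 0.36·0.246 = 0.08856 M/s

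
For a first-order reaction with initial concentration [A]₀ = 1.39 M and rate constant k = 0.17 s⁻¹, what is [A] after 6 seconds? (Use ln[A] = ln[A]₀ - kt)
0.5012 M

ln[A] = ln[A]₀ - k·t = ln(1.39) - (0.17)·(6) = 0.3293 - 1.0200 = -0.6907
[A] = e^(-0.6907) = 0.5012 M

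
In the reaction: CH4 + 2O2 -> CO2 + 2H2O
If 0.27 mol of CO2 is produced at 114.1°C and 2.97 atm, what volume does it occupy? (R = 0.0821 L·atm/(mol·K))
T = 114.1°C + 273.15 = 387.25 K
V = nRT/P = (0.27 × 0.0821 × 387.25) / 2.97
V = 2.89 L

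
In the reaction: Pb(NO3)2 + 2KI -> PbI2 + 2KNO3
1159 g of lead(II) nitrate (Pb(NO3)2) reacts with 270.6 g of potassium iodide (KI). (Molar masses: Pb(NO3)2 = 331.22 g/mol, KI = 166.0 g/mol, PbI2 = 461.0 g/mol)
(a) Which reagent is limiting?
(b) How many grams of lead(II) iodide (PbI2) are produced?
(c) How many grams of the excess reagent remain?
(a) KI, (b) 375.7 g, (c) 889 g

Moles of Pb(NO3)2 = 1159 g ÷ 331.22 g/mol = 3.49918 mol
Moles of KI = 270.6 g ÷ 166.0 g/mol = 1.63012 mol
Moles ÷ coefficient: Pb(NO3)2: 3.49918/1 = 3.499, KI: 1.63012/2 = 0.8151
(a) KI has the smaller value, so KI is the limiting reagent.
(b) Moles of PbI2 = 1.63012 mol KI × (1/2) = 0.81506 mol; mass = 0.81506 mol × 461.0 g/mol = 375.7 g
(c) Pb(NO3)2 consumed = 1.63012 × (1/2) = 0.81506 mol; remaining = 3.49918 − 0.81506 = 2.68412 mol; mass = 2.68412 mol × 331.22 g/mol = 889 g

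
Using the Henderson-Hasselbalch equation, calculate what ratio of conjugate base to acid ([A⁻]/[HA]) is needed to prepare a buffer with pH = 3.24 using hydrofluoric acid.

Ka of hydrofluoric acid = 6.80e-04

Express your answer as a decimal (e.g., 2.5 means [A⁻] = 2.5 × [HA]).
[A⁻]/[HA] = 1.182

pKa = −log(6.80e-04) = 3.1675. pH = pKa + log([A⁻]/[HA]). 3.24 = 3.1675 + log(ratio). log(ratio) = 3.24 − 3.1675 = 0.0725. ratio = 10^(0.0725) = 1.182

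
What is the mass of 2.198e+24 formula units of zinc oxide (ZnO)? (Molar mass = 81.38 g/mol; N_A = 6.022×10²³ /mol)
Moles = 2.198e+24 ÷ 6.022×10²³ = 3.64995 mol
Mass = 3.64995 mol × 81.38 g/mol = 297 g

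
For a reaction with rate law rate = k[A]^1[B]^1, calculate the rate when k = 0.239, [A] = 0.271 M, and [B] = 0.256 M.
0.01658 M/s

rate = k·[A]^1·[B]^1 = 0.239·(0.271)^1·(0.256)^1 = 0.239·0.271·0.256 = 0.01658 M/s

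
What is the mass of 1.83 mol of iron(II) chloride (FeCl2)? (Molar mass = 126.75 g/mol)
Mass = 1.83 mol × 126.75 g/mol = 232 g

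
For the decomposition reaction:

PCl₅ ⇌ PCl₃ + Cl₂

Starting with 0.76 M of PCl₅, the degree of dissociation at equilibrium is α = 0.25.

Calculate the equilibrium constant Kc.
K_c = 0.0633

x = α·[A]₀ = 0.25 × 0.76 = 0.19 M dissociated.
At eq: [PCl₅] = 0.76 − 0.19 = 0.57 M; [PCl₃] = [Cl₂] = x = 0.19 M.
Kc = [PCl₃][Cl₂]/[PCl₅] = (0.19)²/0.57 = 0.06333.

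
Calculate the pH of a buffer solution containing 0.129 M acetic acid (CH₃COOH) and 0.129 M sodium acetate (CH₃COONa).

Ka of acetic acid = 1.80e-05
pH = 4.74

pKa = -log(1.80e-05) = 4.74. pH = pKa + log([A⁻]/[HA]) = 4.74 + log(0.129/0.129)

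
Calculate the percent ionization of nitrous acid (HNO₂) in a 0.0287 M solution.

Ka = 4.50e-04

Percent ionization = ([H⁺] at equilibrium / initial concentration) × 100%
Percent ionization = 11.8%

Let x = [H⁺]. Ka = x²/(C - x) ⇒ x² + (4.50e-04)x - (4.50e-04)(0.0287) = 0. x = 3.3758e-03. Percent = (3.3758e-03/0.0287) × 100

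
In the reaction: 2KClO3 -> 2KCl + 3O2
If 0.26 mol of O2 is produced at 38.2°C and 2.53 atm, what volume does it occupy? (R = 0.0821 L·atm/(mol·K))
T = 38.2°C + 273.15 = 311.35 K
V = nRT/P = (0.26 × 0.0821 × 311.35) / 2.53
V = 2.63 L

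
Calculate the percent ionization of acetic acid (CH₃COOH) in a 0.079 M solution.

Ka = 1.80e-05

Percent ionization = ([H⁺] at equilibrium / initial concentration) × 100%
Percent ionization = 1.5%

Let x = [H⁺]. Ka = x²/(C - x) ⇒ x² + (1.80e-05)x - (1.80e-05)(0.079) = 0. x = 1.1835e-03. Percent = (1.1835e-03/0.079) × 100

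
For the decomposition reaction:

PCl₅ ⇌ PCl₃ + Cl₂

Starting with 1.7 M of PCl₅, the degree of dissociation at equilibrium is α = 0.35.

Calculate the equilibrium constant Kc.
K_c = 0.3204

x = α·[A]₀ = 0.35 × 1.7 = 0.595 M dissociated.
At eq: [PCl₅] = 1.7 − 0.595 = 1.105 M; [PCl₃] = [Cl₂] = x = 0.595 M.
Kc = [PCl₃][Cl₂]/[PCl₅] = (0.595)²/1.105 = 0.3204.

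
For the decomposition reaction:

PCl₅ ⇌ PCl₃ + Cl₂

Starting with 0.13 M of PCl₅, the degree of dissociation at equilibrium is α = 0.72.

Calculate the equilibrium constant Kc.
K_c = 0.2407

x = α·[A]₀ = 0.72 × 0.13 = 0.0936 M dissociated.
At eq: [PCl₅] = 0.13 − 0.0936 = 0.0364 M; [PCl₃] = [Cl₂] = x = 0.0936 M.
Kc = [PCl₃][Cl₂]/[PCl₅] = (0.0936)²/0.0364 = 0.2407.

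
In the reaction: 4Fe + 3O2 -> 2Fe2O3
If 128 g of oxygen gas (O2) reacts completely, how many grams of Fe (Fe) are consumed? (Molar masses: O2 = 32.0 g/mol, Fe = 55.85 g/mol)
Moles of O2 = 128 g ÷ 32.0 g/mol = 4 mol
Mole ratio: 4 mol Fe / 3 mol O2
Moles of Fe = 4 × (4/3) = 5.33333 mol
Mass of Fe = 5.33333 mol × 55.85 g/mol = 297.9 g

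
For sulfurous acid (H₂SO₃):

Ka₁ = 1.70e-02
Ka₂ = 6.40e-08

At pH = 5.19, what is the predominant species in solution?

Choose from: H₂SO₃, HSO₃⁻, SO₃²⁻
HSO₃⁻

pKa1 = 1.77, pKa2 = 7.19. Each pKa is the crossover between adjacent species; pH = 5.19 lies in the region where HSO₃⁻ predominates.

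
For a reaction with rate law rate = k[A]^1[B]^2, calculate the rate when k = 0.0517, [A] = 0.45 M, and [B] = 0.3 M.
0.002094 M/s

rate = k·[A]^1·[B]^2 = 0.0517·(0.45)^1·(0.3)^2 = 0.0517·0.45·0.09 = 0.002094 M/s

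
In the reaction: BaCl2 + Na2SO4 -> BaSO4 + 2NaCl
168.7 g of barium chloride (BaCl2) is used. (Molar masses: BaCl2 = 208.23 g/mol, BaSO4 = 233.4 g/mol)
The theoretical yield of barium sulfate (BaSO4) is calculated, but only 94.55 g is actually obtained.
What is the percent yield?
Moles of BaCl2 = 168.7 g ÷ 208.23 g/mol = 0.810162 mol
Mole ratio: 1 mol BaSO4 / 1 mol BaCl2
Moles of BaSO4 = 0.810162 × (1/1) = 0.810162 mol
Theoretical yield = 0.810162 mol × 233.4 g/mol = 189.09 g
Actual yield = 94.55 g
Percent yield = (94.55 / 189.09) × 100% = 50.0%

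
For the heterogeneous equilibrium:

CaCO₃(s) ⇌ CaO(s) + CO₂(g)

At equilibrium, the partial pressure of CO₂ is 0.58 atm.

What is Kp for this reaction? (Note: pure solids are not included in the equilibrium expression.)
K_p = 0.58

Solids (CaCO₃, CaO) have activity 1 and are excluded.
Kp = P(CO₂) = 0.58.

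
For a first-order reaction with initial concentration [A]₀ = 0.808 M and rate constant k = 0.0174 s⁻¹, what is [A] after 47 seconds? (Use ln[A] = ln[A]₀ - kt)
0.3567 M

ln[A] = ln[A]₀ - k·t = ln(0.808) - (0.0174)·(47) = -0.2132 - 0.8178 = -1.0310
[A] = e^(-1.0310) = 0.3567 M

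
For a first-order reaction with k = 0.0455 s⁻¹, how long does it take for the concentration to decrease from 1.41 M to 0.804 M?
12.35 s

From ln[A] = ln[A]₀ - k·t: t = ln([A]₀/[A])/k = ln(1.41/0.804)/0.0455 = ln(1.7537)/0.0455 = 0.5617/0.0455 = 12.35 s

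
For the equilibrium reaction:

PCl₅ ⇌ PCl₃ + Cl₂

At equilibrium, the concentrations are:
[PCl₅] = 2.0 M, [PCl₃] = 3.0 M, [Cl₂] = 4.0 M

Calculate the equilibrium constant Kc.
K_c = 6.0000

Kc = ([PCl₃] × [Cl₂]) / ([PCl₅])
   = ((3.0)·(4.0)) / ((2.0))
   = 12 / 2 = 6.0000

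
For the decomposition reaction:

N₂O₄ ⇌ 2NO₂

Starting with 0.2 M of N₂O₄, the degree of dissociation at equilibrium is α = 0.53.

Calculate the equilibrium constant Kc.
K_c = 0.4781

x = α·[A]₀ = 0.53 × 0.2 = 0.106 M dissociated.
At eq: [N₂O₄] = 0.2 − 0.106 = 0.094 M; [NO₂] = 2x = 0.212 M.
Kc = [NO₂]²/[N₂O₄] = (0.212)²/0.094 = 0.4781.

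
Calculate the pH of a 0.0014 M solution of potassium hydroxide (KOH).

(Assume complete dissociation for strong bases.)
pH = 11.15

[OH⁻] = 0.0014 M for strong base. pOH = -log[OH⁻] = 2.85, pH = 14 - pOH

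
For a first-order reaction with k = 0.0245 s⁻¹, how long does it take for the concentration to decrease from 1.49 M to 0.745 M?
28.29 s

From ln[A] = ln[A]₀ - k·t: t = ln([A]₀/[A])/k = ln(1.49/0.745)/0.0245 = ln(2.0000)/0.0245 = 0.6931/0.0245 = 28.29 s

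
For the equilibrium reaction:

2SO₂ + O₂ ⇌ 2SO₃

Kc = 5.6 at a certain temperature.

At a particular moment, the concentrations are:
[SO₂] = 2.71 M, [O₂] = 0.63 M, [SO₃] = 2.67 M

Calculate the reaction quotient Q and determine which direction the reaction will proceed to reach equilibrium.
Q = 1.541, Q < K, reaction proceeds forward (toward products)

Q = ([SO₃]^2) / ([SO₂]^2 × [O₂])
  = ((2.67)^2) / ((2.71)^2·(0.63)) = 7.1289/4.6268 = 1.541
Since Q = 1.541 < Kc = 5.6, the reaction proceeds forward (toward products) to reach equilibrium.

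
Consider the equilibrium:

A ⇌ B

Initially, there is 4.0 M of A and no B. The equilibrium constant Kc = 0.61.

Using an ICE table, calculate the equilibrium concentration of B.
[B] = 1.516 M

ICE: [A] = 4.0 − x, [B] = x.
Kc = x/(4.0 − x) = 0.61 ⇒ x = 0.61·4.0/(1 + 0.61) = 2.44/1.61 = 1.516.
[B] = x = 1.516 M.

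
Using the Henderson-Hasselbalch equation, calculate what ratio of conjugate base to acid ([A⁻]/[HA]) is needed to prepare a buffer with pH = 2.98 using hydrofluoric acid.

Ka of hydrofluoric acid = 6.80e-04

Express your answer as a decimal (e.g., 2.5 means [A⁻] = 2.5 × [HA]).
[A⁻]/[HA] = 0.649

pKa = −log(6.80e-04) = 3.1675. pH = pKa + log([A⁻]/[HA]). 2.98 = 3.1675 + log(ratio). log(ratio) = 2.98 − 3.1675 = -0.1875. ratio = 10^(-0.1875) = 0.649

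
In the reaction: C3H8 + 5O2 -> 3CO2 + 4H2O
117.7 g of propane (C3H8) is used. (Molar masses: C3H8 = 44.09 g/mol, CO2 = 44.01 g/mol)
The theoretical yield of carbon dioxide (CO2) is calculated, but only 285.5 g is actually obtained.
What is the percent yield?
Moles of C3H8 = 117.7 g ÷ 44.09 g/mol = 2.66954 mol
Mole ratio: 3 mol CO2 / 1 mol C3H8
Moles of CO2 = 2.66954 × (3/1) = 8.00862 mol
Theoretical yield = 8.00862 mol × 44.01 g/mol = 352.46 g
Actual yield = 285.5 g
Percent yield = (285.5 / 352.46) × 100% = 81.0%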